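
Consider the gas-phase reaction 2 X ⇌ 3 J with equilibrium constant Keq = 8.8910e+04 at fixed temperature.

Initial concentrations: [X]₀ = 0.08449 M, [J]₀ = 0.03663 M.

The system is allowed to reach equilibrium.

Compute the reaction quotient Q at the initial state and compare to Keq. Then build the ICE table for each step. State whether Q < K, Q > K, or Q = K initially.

Q₀ = 0.006885 vs Keq = 8.8910e+04 ⇒ Q<K, forward
Step 1:
                    X           J
  init        0.08449     0.03663
  Δ          -0.08427      0.1264
  eq       2.2077e-04       0.163
  solve Keq expr → x = 0.04213; check Q = 8.8910e+04

Q₀ = 0.006885; Q < K (proceeds forward)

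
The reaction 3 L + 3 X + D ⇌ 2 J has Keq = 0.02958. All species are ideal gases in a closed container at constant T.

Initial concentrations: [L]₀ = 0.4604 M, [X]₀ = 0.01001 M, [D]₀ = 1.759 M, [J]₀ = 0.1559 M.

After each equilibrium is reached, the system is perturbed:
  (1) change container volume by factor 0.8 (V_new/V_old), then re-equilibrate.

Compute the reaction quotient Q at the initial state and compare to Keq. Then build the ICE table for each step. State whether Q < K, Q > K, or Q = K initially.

Q₀ = 1.4116e+05 vs Keq = 0.02958 ⇒ Q>K, reverse
Step 1:
                  L         X         D         J
  init       0.4604   0.01001     1.759    0.1559
  Δ          0.2135    0.2135   0.07115   -0.1423
  eq         0.6739    0.2235      1.83    0.0136
  solve Keq expr → x = -0.07115; check Q = 0.02958
Then change container volume by factor 0.8 (V_new/V_old).
Step 2:
                  L         X         D         J
  init       0.8423    0.2793     2.288   0.01699
  Δ        -0.01452  -0.01452 -0.004838  0.009677
  eq         0.8278    0.2648     2.283   0.02667
  solve Keq expr → x = 0.004838; check Q = 0.02958

Q₀ = 1.4116e+05; Q > K (proceeds reverse)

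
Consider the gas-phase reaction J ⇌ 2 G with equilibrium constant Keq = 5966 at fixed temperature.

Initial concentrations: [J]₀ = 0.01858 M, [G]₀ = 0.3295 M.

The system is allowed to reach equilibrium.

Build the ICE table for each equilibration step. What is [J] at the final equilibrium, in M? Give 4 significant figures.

[J]_eq = 2.2529e-05 M

Q₀ = 5.843 vs Keq = 5966 ⇒ Q<K, forward
Step 1:
                    J           G
  I           0.01858      0.3295
  C          -0.01856     0.03711
  E        2.2529e-05      0.3666
  solve Keq expr → x = 0.01856; check Q = 5966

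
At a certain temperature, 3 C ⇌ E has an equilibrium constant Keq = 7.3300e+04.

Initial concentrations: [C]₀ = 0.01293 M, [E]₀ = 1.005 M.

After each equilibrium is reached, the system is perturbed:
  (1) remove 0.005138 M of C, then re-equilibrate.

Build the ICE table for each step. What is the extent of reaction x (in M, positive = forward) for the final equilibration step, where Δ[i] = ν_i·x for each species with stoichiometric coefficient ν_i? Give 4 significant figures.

x = -0.001708 M

Q₀ = 4.6491e+05 vs Keq = 7.3300e+04 ⇒ Q>K, reverse
Step 1:
                    C           E
  init        0.01293       1.005
  Δ           0.01098   -0.003658
  eq          0.02391       1.001
  solve Keq expr → x = -0.003658; check Q = 7.3300e+04
Then remove 0.005138 M of C.
Step 2:
                    C           E
  init        0.01877       1.001
  Δ          0.005124   -0.001708
  eq          0.02389      0.9996
  solve Keq expr → x = -0.001708; check Q = 7.3300e+04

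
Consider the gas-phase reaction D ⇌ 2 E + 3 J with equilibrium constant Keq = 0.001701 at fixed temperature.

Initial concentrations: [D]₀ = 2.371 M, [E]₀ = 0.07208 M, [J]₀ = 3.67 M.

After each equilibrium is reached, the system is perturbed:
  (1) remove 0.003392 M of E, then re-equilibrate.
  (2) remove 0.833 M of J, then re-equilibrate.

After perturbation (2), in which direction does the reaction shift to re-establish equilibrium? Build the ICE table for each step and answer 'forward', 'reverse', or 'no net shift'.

Q₀ = 0.1083 vs Keq = 0.001701 ⇒ Q>K, reverse
Step 1:
                   D          E          J
  Initial      2.371    0.07208       3.67
  Change     0.03131   -0.06263   -0.09394
  Equil        2.402   0.009453      3.576
  solve Keq expr → x = -0.03131; check Q = 0.001701
Then remove 0.003392 M of E.
Step 2:
                   D          E          J
  Initial      2.402   0.006061      3.576
  Change   -0.001684   0.003369   0.005053
  Equil        2.401   0.009429      3.581
  solve Keq expr → x = 0.001684; check Q = 0.001701
Then remove 0.833 M of J.
Step 3:
                   D          E          J
  Initial      2.401   0.009429      2.748
  Change   -0.002269   0.004539   0.006808
  Equil        2.398    0.01397      2.755
  solve Keq expr → x = 0.002269; check Q = 0.001701

Direction: forward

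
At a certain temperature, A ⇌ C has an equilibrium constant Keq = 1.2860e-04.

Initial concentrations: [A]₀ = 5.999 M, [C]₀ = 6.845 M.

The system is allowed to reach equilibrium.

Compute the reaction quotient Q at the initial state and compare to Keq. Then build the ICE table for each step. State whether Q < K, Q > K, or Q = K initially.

Q₀ = 1.141 vs Keq = 1.2860e-04 ⇒ Q>K, reverse
Step 1:
                    A           C
  I             5.999       6.845
  C             6.843      -6.843
  E             12.84    0.001652
  solve Keq expr → x = -6.843; check Q = 1.2860e-04

Q₀ = 1.141; Q > K (proceeds reverse)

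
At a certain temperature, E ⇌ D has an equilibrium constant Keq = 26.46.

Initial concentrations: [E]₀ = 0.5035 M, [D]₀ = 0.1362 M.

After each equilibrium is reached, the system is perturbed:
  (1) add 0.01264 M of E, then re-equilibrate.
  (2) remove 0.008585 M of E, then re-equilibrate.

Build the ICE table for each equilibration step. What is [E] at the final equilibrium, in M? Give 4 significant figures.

Q₀ = 0.2705 vs Keq = 26.46 ⇒ Q<K, forward
Step 1:
                   E          D
  Initial     0.5035     0.1362
  Change     -0.4802     0.4802
  Equil       0.0233     0.6164
  solve Keq expr → x = 0.4802; check Q = 26.46
Then add 0.01264 M of E.
Step 2:
                   E          D
  Initial    0.03594     0.6164
  Change    -0.01218    0.01218
  Equil      0.02376     0.6286
  solve Keq expr → x = 0.01218; check Q = 26.46
Then remove 0.008585 M of E.
Step 3:
                   E          D
  Initial    0.01517     0.6286
  Change    0.008272  -0.008272
  Equil      0.02344     0.6203
  solve Keq expr → x = -0.008272; check Q = 26.46

[E]_eq = 0.02344 M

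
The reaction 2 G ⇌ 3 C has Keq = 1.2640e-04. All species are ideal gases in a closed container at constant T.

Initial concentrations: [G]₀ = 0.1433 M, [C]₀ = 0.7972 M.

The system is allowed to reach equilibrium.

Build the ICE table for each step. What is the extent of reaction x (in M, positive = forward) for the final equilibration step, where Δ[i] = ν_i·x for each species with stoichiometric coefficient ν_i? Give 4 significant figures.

x = -0.2532 M

Q₀ = 24.67 vs Keq = 1.2640e-04 ⇒ Q>K, reverse
Step 1:
                  G         C
  I          0.1433    0.7972
  C          0.5064   -0.7596
  E          0.6497   0.03765
  solve Keq expr → x = -0.2532; check Q = 1.2640e-04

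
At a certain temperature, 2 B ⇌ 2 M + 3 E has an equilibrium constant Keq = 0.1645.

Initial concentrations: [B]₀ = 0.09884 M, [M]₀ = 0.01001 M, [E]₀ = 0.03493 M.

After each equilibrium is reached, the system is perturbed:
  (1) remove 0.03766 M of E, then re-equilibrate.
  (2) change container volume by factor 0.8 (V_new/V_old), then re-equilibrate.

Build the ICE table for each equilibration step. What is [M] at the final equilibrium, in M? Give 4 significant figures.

[M]_eq = 0.1182 M

Q₀ = 4.3712e-07 vs Keq = 0.1645 ⇒ Q<K, forward
Step 1:
                   B          M          E
  I          0.09884    0.01001    0.03493
  C         -0.08391    0.08391     0.1259
  E          0.01493    0.09392     0.1608
  solve Keq expr → x = 0.04195; check Q = 0.1645
Then remove 0.03766 M of E.
Step 2:
                   B          M          E
  I          0.01493    0.09392     0.1231
  C        -0.003792   0.003792   0.005688
  E          0.01114    0.09771     0.1288
  solve Keq expr → x = 0.001896; check Q = 0.1645
Then change container volume by factor 0.8 (V_new/V_old).
Step 3:
                   B          M          E
  I          0.01392     0.1221      0.161
  C         0.003898  -0.003898  -0.005847
  E          0.01782     0.1182     0.1552
  solve Keq expr → x = -0.001949; check Q = 0.1645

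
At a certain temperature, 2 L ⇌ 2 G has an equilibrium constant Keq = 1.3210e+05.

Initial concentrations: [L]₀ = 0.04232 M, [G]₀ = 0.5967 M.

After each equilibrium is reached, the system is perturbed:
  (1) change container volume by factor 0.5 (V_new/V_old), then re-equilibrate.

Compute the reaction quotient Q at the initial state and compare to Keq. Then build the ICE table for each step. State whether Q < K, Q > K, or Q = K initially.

Q₀ = 198.8 vs Keq = 1.3210e+05 ⇒ Q<K, forward
Step 1:
                  L         G
  I         0.04232    0.5967
  C        -0.04057   0.04057
  E        0.001753    0.6373
  solve Keq expr → x = 0.02028; check Q = 1.3210e+05
Then change container volume by factor 0.5 (V_new/V_old).
Step 2:
                  L         G
  I        0.003507     1.275
  C               0         0
  E        0.003507     1.275
  solve Keq expr → x = 0; check Q = 1.3210e+05

Q₀ = 198.8; Q < K (proceeds forward)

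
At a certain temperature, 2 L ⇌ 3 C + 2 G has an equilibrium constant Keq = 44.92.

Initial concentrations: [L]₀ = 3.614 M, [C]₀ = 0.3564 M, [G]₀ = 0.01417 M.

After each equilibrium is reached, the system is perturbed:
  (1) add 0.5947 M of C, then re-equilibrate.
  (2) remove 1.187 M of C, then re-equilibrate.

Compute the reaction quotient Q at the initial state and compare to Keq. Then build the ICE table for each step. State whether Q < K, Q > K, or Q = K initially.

Q₀ = 6.9595e-07 vs Keq = 44.92 ⇒ Q<K, forward
Step 1:
                    L           C           G
  init          3.614      0.3564     0.01417
  Δ            -1.925       2.887       1.925
  eq            1.689       3.243       1.939
  solve Keq expr → x = 0.9623; check Q = 44.92
Then add 0.5947 M of C.
Step 2:
                    L           C           G
  init          1.689       3.838       1.939
  Δ            0.1479     -0.2218     -0.1479
  eq            1.837       3.616       1.791
  solve Keq expr → x = -0.07394; check Q = 44.92
Then remove 1.187 M of C.
Step 3:
                    L           C           G
  init          1.837       2.429       1.791
  Δ           -0.3046      0.4569      0.3046
  eq            1.533       2.886       2.095
  solve Keq expr → x = 0.1523; check Q = 44.92

Q₀ = 6.9595e-07; Q < K (proceeds forward)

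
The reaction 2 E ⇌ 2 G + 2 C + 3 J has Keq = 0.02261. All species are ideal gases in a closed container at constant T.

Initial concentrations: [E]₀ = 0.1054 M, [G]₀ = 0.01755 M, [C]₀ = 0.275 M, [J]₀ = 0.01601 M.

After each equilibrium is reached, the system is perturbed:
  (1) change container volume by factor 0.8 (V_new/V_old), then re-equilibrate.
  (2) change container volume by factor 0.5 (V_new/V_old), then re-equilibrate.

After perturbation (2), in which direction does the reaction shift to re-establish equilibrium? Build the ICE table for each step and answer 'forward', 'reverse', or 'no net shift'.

Direction: reverse

Q₀ = 8.6042e-09 vs Keq = 0.02261 ⇒ Q<K, forward
Step 1:
                  E         G         C         J
  init       0.1054   0.01755     0.275   0.01601
  Δ        -0.09006   0.09006   0.09006    0.1351
  eq        0.01534    0.1076    0.3651    0.1511
  solve Keq expr → x = 0.04503; check Q = 0.02261
Then change container volume by factor 0.8 (V_new/V_old).
Step 2:
                  E         G         C         J
  init      0.01918    0.1345    0.4563    0.1889
  Δ        0.008535 -0.008535 -0.008535   -0.0128
  eq        0.02771     0.126    0.4478    0.1761
  solve Keq expr → x = -0.004268; check Q = 0.02261
Then change container volume by factor 0.5 (V_new/V_old).
Step 3:
                  E         G         C         J
  init      0.05543    0.2519    0.8956    0.3521
  Δ         0.06908  -0.06908  -0.06908   -0.1036
  eq         0.1245    0.1829    0.8265    0.2485
  solve Keq expr → x = -0.03454; check Q = 0.02261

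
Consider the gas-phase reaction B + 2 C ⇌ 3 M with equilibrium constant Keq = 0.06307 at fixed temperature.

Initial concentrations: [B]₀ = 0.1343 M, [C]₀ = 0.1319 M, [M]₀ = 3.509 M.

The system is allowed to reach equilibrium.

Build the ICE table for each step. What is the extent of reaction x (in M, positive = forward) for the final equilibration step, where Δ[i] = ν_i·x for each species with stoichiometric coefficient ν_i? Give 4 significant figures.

x = -0.9508 M

Q₀ = 1.8492e+04 vs Keq = 0.06307 ⇒ Q>K, reverse
Step 1:
                  B         C         M
  I          0.1343    0.1319     3.509
  C          0.9508     1.902    -2.852
  E           1.085     2.034    0.6565
  solve Keq expr → x = -0.9508; check Q = 0.06307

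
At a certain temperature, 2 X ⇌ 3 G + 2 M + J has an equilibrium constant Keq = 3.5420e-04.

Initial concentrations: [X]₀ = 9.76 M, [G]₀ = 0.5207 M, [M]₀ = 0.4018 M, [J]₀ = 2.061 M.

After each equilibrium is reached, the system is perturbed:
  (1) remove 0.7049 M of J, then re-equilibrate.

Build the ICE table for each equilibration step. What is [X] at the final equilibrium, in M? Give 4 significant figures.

[X]_eq = 9.754 M

Q₀ = 4.9313e-04 vs Keq = 3.5420e-04 ⇒ Q>K, reverse
Step 1:
                  X         G         M         J
  init         9.76    0.5207    0.4018     2.061
  Δ          0.0228   -0.0342   -0.0228   -0.0114
  eq          9.783    0.4865     0.379      2.05
  solve Keq expr → x = -0.0114; check Q = 3.5420e-04
Then remove 0.7049 M of J.
Step 2:
                  X         G         M         J
  init        9.783    0.4865     0.379     1.345
  Δ        -0.02903   0.04355   0.02903   0.01452
  eq          9.754      0.53     0.408     1.359
  solve Keq expr → x = 0.01452; check Q = 3.5420e-04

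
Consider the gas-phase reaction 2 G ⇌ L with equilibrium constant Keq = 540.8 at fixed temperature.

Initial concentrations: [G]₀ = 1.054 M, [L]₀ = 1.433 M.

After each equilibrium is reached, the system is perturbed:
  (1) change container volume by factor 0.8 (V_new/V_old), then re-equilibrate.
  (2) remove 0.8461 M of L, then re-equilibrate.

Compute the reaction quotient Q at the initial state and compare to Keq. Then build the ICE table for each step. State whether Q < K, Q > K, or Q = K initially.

Q₀ = 1.29; Q < K (proceeds forward)

Q₀ = 1.29 vs Keq = 540.8 ⇒ Q<K, forward
Step 1:
                   G          L
  I            1.054      1.433
  C          -0.9943     0.4971
  E          0.05974       1.93
  solve Keq expr → x = 0.4971; check Q = 540.8
Then change container volume by factor 0.8 (V_new/V_old).
Step 2:
                   G          L
  I          0.07468      2.413
  C         -0.00783   0.003915
  E          0.06685      2.417
  solve Keq expr → x = 0.003915; check Q = 540.8
Then remove 0.8461 M of L.
Step 3:
                   G          L
  I          0.06685       1.57
  C         -0.01285   0.006424
  E            0.054      1.577
  solve Keq expr → x = 0.006424; check Q = 540.8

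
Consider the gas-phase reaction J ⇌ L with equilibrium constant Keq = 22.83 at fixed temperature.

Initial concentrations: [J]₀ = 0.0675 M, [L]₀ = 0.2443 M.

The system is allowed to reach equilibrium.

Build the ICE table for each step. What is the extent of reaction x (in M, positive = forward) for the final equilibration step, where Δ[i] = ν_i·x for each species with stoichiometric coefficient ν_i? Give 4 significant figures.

x = 0.05442 M

Q₀ = 3.619 vs Keq = 22.83 ⇒ Q<K, forward
Step 1:
                    J           L
  I            0.0675      0.2443
  C          -0.05442     0.05442
  E           0.01308      0.2987
  solve Keq expr → x = 0.05442; check Q = 22.83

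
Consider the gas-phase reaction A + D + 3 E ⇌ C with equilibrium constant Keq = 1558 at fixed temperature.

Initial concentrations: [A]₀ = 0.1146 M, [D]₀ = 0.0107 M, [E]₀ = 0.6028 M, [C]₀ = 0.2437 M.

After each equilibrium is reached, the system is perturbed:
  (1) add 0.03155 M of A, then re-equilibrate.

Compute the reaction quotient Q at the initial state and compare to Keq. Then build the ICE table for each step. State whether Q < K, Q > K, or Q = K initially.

Q₀ = 907.3 vs Keq = 1558 ⇒ Q<K, forward
Step 1:
                   A          D          E          C
  I           0.1146     0.0107     0.6028     0.2437
  C        -0.003774  -0.003774   -0.01132   0.003774
  E           0.1108   0.006926     0.5915     0.2475
  solve Keq expr → x = 0.003774; check Q = 1558
Then add 0.03155 M of A.
Step 2:
                   A          D          E          C
  I           0.1424   0.006926     0.5915     0.2475
  C        -0.001341  -0.001341  -0.004023   0.001341
  E            0.141   0.005585     0.5875     0.2488
  solve Keq expr → x = 0.001341; check Q = 1558

Q₀ = 907.3; Q < K (proceeds forward)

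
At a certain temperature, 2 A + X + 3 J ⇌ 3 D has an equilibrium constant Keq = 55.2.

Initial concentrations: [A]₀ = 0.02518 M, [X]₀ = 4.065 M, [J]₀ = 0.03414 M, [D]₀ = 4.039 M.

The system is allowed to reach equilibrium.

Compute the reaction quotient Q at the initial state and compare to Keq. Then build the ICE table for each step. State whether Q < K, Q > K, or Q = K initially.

Q₀ = 6.4248e+08 vs Keq = 55.2 ⇒ Q>K, reverse
Step 1:
                    A           X           J           D
  I           0.02518       4.065     0.03414       4.039
  C            0.5106      0.2553      0.7659     -0.7659
  E            0.5358        4.32      0.8001       3.273
  solve Keq expr → x = -0.2553; check Q = 55.2

Q₀ = 6.4248e+08; Q > K (proceeds reverse)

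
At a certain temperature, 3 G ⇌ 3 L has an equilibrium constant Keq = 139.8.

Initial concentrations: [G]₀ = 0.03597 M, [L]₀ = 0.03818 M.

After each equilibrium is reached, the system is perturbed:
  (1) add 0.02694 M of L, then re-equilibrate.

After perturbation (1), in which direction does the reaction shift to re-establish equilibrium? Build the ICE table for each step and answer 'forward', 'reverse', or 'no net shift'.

Q₀ = 1.196 vs Keq = 139.8 ⇒ Q<K, forward
Step 1:
                   G          L
  Initial    0.03597    0.03818
  Change    -0.02399    0.02399
  Equil      0.01198    0.06217
  solve Keq expr → x = 0.007997; check Q = 139.8
Then add 0.02694 M of L.
Step 2:
                   G          L
  Initial    0.01198    0.08911
  Change    0.004352  -0.004352
  Equil      0.01633    0.08476
  solve Keq expr → x = -0.001451; check Q = 139.8

Direction: reverse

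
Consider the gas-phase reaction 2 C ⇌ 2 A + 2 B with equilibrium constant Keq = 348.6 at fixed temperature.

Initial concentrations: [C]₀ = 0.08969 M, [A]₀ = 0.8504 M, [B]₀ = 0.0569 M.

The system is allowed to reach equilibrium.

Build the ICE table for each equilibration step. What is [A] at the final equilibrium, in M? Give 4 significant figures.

Q₀ = 0.2911 vs Keq = 348.6 ⇒ Q<K, forward
Step 1:
                  C         A         B
  init      0.08969    0.8504    0.0569
  Δ        -0.08271   0.08271   0.08271
  eq       0.006977    0.9331    0.1396
  solve Keq expr → x = 0.04136; check Q = 348.6

[A]_eq = 0.9331 M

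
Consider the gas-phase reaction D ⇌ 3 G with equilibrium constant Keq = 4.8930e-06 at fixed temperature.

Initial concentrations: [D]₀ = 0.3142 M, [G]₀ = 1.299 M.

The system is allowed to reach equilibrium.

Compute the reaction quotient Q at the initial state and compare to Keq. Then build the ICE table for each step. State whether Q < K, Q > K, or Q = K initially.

Q₀ = 6.976; Q > K (proceeds reverse)

Q₀ = 6.976 vs Keq = 4.8930e-06 ⇒ Q>K, reverse
Step 1:
                  D         G
  Initial    0.3142     1.299
  Change     0.4279    -1.284
  Equil      0.7421   0.01537
  solve Keq expr → x = -0.4279; check Q = 4.8930e-06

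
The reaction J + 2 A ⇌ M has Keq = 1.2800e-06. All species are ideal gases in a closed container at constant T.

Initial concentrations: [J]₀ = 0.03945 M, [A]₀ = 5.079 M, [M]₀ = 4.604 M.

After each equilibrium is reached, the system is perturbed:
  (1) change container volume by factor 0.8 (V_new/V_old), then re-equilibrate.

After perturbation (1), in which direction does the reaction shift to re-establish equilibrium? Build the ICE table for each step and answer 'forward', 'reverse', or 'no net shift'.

Direction: forward

Q₀ = 4.524 vs Keq = 1.2800e-06 ⇒ Q>K, reverse
Step 1:
                   J          A          M
  I          0.03945      5.079      4.604
  C            4.603      9.206     -4.603
  E            4.642      14.28   0.001212
  solve Keq expr → x = -4.603; check Q = 1.2800e-06
Then change container volume by factor 0.8 (V_new/V_old).
Step 2:
                   J          A          M
  I            5.803      17.86   0.001516
  C       -8.5172e-04  -0.001703 8.5172e-04
  E            5.802      17.85   0.002367
  solve Keq expr → x = 8.5172e-04; check Q = 1.2800e-06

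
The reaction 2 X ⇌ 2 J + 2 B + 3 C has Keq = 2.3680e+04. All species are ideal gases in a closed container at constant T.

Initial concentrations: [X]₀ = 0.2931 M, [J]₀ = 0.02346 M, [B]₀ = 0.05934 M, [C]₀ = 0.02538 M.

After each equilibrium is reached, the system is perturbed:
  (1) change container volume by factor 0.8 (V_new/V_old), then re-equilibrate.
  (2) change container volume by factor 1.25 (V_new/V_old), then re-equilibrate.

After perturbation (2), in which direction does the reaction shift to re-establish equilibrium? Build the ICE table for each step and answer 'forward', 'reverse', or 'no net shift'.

Q₀ = 3.6880e-10 vs Keq = 2.3680e+04 ⇒ Q<K, forward
Step 1:
                  X         J         B         C
  I          0.2931   0.02346   0.05934   0.02538
  C         -0.2929    0.2929    0.2929    0.4393
  E       2.2935e-04    0.3163    0.3522    0.4647
  solve Keq expr → x = 0.1464; check Q = 2.3680e+04
Then change container volume by factor 0.8 (V_new/V_old).
Step 2:
                  X         J         B         C
  I       2.8668e-04    0.3954    0.4403    0.5809
  C       2.1321e-04 -2.1321e-04 -2.1321e-04 -3.1981e-04
  E       4.9989e-04    0.3952    0.4401    0.5805
  solve Keq expr → x = -1.0660e-04; check Q = 2.3680e+04
Then change container volume by factor 1.25 (V_new/V_old).
Step 3:
                  X         J         B         C
  I       3.9991e-04    0.3162     0.352    0.4644
  C       -1.7056e-04 1.7056e-04 1.7056e-04 2.5585e-04
  E       2.2935e-04    0.3163    0.3522    0.4647
  solve Keq expr → x = 8.5282e-05; check Q = 2.3680e+04

Direction: forward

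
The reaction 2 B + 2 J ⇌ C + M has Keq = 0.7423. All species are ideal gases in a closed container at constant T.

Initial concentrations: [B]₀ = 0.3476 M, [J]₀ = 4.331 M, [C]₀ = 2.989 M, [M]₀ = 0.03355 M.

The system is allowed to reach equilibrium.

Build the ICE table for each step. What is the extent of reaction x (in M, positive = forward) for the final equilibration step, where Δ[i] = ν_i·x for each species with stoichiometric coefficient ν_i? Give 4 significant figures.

Q₀ = 0.04425 vs Keq = 0.7423 ⇒ Q<K, forward
Step 1:
                   B          J          C          M
  I           0.3476      4.331      2.989    0.03355
  C          -0.1765    -0.1765    0.08827    0.08827
  E           0.1711      4.154      3.077     0.1218
  solve Keq expr → x = 0.08827; check Q = 0.7423

x = 0.08827 M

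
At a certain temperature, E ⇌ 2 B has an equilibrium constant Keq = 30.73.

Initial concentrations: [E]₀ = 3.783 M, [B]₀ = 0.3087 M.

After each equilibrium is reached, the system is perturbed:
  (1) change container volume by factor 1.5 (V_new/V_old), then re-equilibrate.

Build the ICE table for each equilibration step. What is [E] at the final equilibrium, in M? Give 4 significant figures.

Q₀ = 0.02519 vs Keq = 30.73 ⇒ Q<K, forward
Step 1:
                   E          B
  Initial      3.783     0.3087
  Change      -2.713      5.426
  Equil         1.07      5.734
  solve Keq expr → x = 2.713; check Q = 30.73
Then change container volume by factor 1.5 (V_new/V_old).
Step 2:
                   E          B
  Initial     0.7134      3.823
  Change     -0.1567     0.3133
  Equil       0.5568      4.136
  solve Keq expr → x = 0.1567; check Q = 30.73

[E]_eq = 0.5568 M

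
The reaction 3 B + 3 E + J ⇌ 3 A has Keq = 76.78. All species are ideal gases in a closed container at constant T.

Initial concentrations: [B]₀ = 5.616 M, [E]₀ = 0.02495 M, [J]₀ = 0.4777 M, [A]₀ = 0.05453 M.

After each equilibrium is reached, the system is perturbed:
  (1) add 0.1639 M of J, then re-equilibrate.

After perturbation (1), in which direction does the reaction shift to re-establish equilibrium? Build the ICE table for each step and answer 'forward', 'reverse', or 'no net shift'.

Direction: forward

Q₀ = 0.1234 vs Keq = 76.78 ⇒ Q<K, forward
Step 1:
                   B          E          J          A
  init         5.616    0.02495     0.4777    0.05453
  Δ         -0.02087   -0.02087  -0.006958    0.02087
  eq           5.595   0.004076     0.4707     0.0754
  solve Keq expr → x = 0.006958; check Q = 76.78
Then add 0.1639 M of J.
Step 2:
                   B          E          J          A
  init         5.595   0.004076     0.6346     0.0754
  Δ       -3.6787e-04 -3.6787e-04 -1.2262e-04 3.6787e-04
  eq           5.595   0.003708     0.6345    0.07577
  solve Keq expr → x = 1.2262e-04; check Q = 76.78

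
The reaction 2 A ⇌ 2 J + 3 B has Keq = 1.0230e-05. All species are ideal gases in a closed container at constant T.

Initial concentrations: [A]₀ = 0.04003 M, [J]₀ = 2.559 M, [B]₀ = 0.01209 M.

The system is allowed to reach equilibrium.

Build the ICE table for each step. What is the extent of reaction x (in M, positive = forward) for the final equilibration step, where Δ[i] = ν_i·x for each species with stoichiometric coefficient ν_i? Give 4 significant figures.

Q₀ = 0.007222 vs Keq = 1.0230e-05 ⇒ Q>K, reverse
Step 1:
                  A         J         B
  init      0.04003     2.559   0.01209
  Δ         0.00705  -0.00705  -0.01057
  eq        0.04708     2.552  0.001516
  solve Keq expr → x = -0.003525; check Q = 1.0230e-05

x = -0.003525 M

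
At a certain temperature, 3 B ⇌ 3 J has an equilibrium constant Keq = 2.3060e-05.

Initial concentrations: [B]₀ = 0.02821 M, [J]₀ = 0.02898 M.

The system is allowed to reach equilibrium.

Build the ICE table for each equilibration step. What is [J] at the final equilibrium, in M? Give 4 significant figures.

Q₀ = 1.084 vs Keq = 2.3060e-05 ⇒ Q>K, reverse
Step 1:
                  B         J
  Initial   0.02821   0.02898
  Change     0.0274   -0.0274
  Equil     0.05561  0.001583
  solve Keq expr → x = -0.009132; check Q = 2.3060e-05

[J]_eq = 0.001583 M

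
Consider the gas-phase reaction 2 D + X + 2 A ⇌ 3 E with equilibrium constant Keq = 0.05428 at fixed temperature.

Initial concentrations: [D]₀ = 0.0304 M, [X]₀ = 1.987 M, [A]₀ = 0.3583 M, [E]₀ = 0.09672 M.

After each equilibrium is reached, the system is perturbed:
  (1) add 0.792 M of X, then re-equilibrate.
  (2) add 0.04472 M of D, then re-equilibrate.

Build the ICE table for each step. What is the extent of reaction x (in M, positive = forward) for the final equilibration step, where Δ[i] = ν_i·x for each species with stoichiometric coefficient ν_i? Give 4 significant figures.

Q₀ = 3.838 vs Keq = 0.05428 ⇒ Q>K, reverse
Step 1:
                   D          X          A          E
  init        0.0304      1.987     0.3583    0.09672
  Δ          0.03631    0.01816    0.03631   -0.05447
  eq         0.06671      2.005     0.3946    0.04225
  solve Keq expr → x = -0.01816; check Q = 0.05428
Then add 0.792 M of X.
Step 2:
                   D          X          A          E
  init       0.06671      2.797     0.3946    0.04225
  Δ        -0.002412  -0.001206  -0.002412   0.003619
  eq          0.0643      2.796     0.3922    0.04587
  solve Keq expr → x = 0.001206; check Q = 0.05428
Then add 0.04472 M of D.
Step 3:
                   D          X          A          E
  init         0.109      2.796     0.3922    0.04587
  Δ        -0.009612  -0.004806  -0.009612    0.01442
  eq         0.09941      2.791     0.3826    0.06029
  solve Keq expr → x = 0.004806; check Q = 0.05428

x = 0.004806 M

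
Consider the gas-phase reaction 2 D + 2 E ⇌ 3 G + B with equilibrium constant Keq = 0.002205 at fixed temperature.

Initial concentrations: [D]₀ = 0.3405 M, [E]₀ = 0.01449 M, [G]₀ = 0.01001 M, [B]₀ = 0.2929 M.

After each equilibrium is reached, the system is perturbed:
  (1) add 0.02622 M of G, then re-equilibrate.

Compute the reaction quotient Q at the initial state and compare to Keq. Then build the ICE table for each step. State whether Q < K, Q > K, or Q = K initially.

Q₀ = 0.01207; Q > K (proceeds reverse)

Q₀ = 0.01207 vs Keq = 0.002205 ⇒ Q>K, reverse
Step 1:
                   D          E          G          B
  init        0.3405    0.01449    0.01001     0.2929
  Δ         0.002446   0.002446  -0.003669  -0.001223
  eq          0.3429    0.01694   0.006341     0.2917
  solve Keq expr → x = -0.001223; check Q = 0.002205
Then add 0.02622 M of G.
Step 2:
                   D          E          G          B
  init        0.3429    0.01694    0.03256     0.2917
  Δ          0.01501    0.01501   -0.02251  -0.007504
  eq           0.358    0.03194    0.01005     0.2842
  solve Keq expr → x = -0.007504; check Q = 0.002205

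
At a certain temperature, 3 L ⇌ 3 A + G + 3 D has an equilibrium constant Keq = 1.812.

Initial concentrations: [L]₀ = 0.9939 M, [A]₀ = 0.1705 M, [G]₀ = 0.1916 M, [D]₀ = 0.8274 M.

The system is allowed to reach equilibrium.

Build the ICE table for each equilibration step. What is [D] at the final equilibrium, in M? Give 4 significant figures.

Q₀ = 5.4788e-04 vs Keq = 1.812 ⇒ Q<K, forward
Step 1:
                  L         A         G         D
  I          0.9939    0.1705    0.1916    0.8274
  C         -0.4894    0.4894    0.1631    0.4894
  E          0.5045    0.6599    0.3547     1.317
  solve Keq expr → x = 0.1631; check Q = 1.812

[D]_eq = 1.317 M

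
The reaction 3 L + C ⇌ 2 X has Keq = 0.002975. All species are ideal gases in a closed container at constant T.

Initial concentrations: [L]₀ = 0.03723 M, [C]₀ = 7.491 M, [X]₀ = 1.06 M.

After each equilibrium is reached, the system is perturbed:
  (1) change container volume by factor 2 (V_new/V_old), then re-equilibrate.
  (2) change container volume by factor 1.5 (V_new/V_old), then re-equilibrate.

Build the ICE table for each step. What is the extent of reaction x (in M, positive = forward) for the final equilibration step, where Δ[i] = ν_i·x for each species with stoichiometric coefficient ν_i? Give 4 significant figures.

Q₀ = 2907 vs Keq = 0.002975 ⇒ Q>K, reverse
Step 1:
                  L         C         X
  Initial   0.03723     7.491      1.06
  Change      1.253    0.4176   -0.8352
  Equil        1.29     7.909    0.2248
  solve Keq expr → x = -0.4176; check Q = 0.002975
Then change container volume by factor 2 (V_new/V_old).
Step 2:
                  L         C         X
  Initial     0.645     3.954    0.1124
  Change    0.06993   0.02331  -0.04662
  Equil       0.715     3.978   0.06576
  solve Keq expr → x = -0.02331; check Q = 0.002975
Then change container volume by factor 1.5 (V_new/V_old).
Step 3:
                  L         C         X
  Initial    0.4766     2.652   0.04384
  Change    0.01919  0.006397  -0.01279
  Equil      0.4958     2.658   0.03105
  solve Keq expr → x = -0.006397; check Q = 0.002975

x = -0.006397 M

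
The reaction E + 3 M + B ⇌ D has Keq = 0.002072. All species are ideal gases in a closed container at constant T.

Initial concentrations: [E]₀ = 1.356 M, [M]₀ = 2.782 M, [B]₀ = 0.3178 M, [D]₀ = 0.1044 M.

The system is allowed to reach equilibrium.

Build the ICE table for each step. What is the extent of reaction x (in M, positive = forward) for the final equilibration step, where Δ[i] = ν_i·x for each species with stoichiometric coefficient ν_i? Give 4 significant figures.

Q₀ = 0.01125 vs Keq = 0.002072 ⇒ Q>K, reverse
Step 1:
                    E           M           B           D
  I             1.356       2.782      0.3178      0.1044
  C           0.07311      0.2193     0.07311    -0.07311
  E             1.429       3.001      0.3909     0.03129
  solve Keq expr → x = -0.07311; check Q = 0.002072

x = -0.07311 M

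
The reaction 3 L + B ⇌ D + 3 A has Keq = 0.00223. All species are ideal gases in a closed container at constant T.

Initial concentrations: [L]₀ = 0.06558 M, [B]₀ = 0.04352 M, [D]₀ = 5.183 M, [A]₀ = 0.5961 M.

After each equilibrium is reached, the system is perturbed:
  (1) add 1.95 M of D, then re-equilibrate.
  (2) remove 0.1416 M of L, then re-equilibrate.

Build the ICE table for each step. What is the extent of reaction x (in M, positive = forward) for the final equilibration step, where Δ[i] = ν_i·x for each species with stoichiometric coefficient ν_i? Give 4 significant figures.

x = -0.001891 M

Q₀ = 8.9441e+04 vs Keq = 0.00223 ⇒ Q>K, reverse
Step 1:
                  L         B         D         A
  I         0.06558   0.04352     5.183    0.5961
  C          0.5664    0.1888   -0.1888   -0.5664
  E           0.632    0.2323     4.994   0.02969
  solve Keq expr → x = -0.1888; check Q = 0.00223
Then add 1.95 M of D.
Step 2:
                  L         B         D         A
  I           0.632    0.2323     6.944   0.02969
  C        0.002928 9.7601e-04 -9.7601e-04 -0.002928
  E          0.6349    0.2333     6.943   0.02677
  solve Keq expr → x = -9.7601e-04; check Q = 0.00223
Then remove 0.1416 M of L.
Step 3:
                  L         B         D         A
  I          0.4933    0.2333     6.943   0.02677
  C        0.005672  0.001891 -0.001891 -0.005672
  E           0.499    0.2352     6.941    0.0211
  solve Keq expr → x = -0.001891; check Q = 0.00223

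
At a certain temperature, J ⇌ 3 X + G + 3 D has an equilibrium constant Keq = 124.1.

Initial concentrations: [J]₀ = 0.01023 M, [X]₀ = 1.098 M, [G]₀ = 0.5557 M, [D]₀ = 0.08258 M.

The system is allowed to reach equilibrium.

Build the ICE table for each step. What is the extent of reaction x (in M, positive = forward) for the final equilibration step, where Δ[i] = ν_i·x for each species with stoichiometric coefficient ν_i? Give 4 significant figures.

x = 0.01022 M

Q₀ = 0.04049 vs Keq = 124.1 ⇒ Q<K, forward
Step 1:
                  J         X         G         D
  init      0.01023     1.098    0.5557   0.08258
  Δ        -0.01022   0.03066   0.01022   0.03066
  eq      9.5212e-06     1.129    0.5659    0.1132
  solve Keq expr → x = 0.01022; check Q = 124.1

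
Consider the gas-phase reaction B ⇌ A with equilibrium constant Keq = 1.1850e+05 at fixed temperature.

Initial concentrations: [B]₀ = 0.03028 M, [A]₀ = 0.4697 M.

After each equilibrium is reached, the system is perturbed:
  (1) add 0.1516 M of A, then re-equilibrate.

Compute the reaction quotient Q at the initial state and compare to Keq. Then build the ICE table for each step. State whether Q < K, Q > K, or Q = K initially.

Q₀ = 15.51; Q < K (proceeds forward)

Q₀ = 15.51 vs Keq = 1.1850e+05 ⇒ Q<K, forward
Step 1:
                   B          A
  I          0.03028     0.4697
  C         -0.03028    0.03028
  E       4.2192e-06        0.5
  solve Keq expr → x = 0.03028; check Q = 1.1850e+05
Then add 0.1516 M of A.
Step 2:
                   B          A
  I       4.2192e-06     0.6516
  C       1.2793e-06 -1.2793e-06
  E       5.4985e-06     0.6516
  solve Keq expr → x = -1.2793e-06; check Q = 1.1850e+05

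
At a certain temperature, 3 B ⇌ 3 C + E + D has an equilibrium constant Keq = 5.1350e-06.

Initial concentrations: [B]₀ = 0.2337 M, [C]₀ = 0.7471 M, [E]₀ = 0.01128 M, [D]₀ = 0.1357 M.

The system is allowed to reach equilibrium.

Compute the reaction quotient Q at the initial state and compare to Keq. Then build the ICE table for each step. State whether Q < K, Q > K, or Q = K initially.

Q₀ = 0.05001 vs Keq = 5.1350e-06 ⇒ Q>K, reverse
Step 1:
                   B          C          E          D
  I           0.2337     0.7471    0.01128     0.1357
  C          0.03383   -0.03383   -0.01128   -0.01128
  E           0.2675     0.7133 2.1778e-06     0.1244
  solve Keq expr → x = -0.01128; check Q = 5.1350e-06

Q₀ = 0.05001; Q > K (proceeds reverse)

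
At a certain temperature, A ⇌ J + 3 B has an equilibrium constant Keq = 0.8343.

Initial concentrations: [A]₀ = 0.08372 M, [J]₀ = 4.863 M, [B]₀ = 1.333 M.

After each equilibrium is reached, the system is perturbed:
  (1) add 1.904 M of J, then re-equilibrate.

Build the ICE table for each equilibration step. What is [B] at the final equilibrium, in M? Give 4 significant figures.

[B]_eq = 0.3738 M

Q₀ = 137.6 vs Keq = 0.8343 ⇒ Q>K, reverse
Step 1:
                    A           J           B
  init        0.08372       4.863       1.333
  Δ            0.3061     -0.3061     -0.9182
  eq           0.3898       4.557      0.4148
  solve Keq expr → x = -0.3061; check Q = 0.8343
Then add 1.904 M of J.
Step 2:
                    A           J           B
  init         0.3898       6.461      0.4148
  Δ           0.01368    -0.01368    -0.04103
  eq           0.4035       6.447      0.3738
  solve Keq expr → x = -0.01368; check Q = 0.8343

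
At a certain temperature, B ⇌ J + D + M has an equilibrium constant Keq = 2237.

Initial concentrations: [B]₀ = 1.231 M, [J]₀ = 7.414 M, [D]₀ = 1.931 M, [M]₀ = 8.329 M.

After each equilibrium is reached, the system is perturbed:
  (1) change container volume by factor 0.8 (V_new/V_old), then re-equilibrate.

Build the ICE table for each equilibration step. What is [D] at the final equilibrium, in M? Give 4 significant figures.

Q₀ = 96.87 vs Keq = 2237 ⇒ Q<K, forward
Step 1:
                    B           J           D           M
  init          1.231       7.414       1.931       8.329
  Δ            -1.121       1.121       1.121       1.121
  eq             0.11       8.535       3.052        9.45
  solve Keq expr → x = 1.121; check Q = 2237
Then change container volume by factor 0.8 (V_new/V_old).
Step 2:
                    B           J           D           M
  init         0.1375       10.67       3.815       11.81
  Δ           0.07073    -0.07073    -0.07073    -0.07073
  eq           0.2083        10.6       3.744       11.74
  solve Keq expr → x = -0.07073; check Q = 2237

[D]_eq = 3.744 M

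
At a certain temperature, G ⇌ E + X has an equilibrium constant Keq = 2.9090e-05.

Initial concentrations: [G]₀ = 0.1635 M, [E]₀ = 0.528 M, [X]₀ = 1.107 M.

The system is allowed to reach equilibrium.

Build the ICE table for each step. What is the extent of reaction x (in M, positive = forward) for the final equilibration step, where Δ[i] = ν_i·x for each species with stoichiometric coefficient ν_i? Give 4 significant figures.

Q₀ = 3.575 vs Keq = 2.9090e-05 ⇒ Q>K, reverse
Step 1:
                    G           E           X
  Initial      0.1635       0.528       1.107
  Change        0.528      -0.528      -0.528
  Equil        0.6915  3.4738e-05       0.579
  solve Keq expr → x = -0.528; check Q = 2.9090e-05

x = -0.528 M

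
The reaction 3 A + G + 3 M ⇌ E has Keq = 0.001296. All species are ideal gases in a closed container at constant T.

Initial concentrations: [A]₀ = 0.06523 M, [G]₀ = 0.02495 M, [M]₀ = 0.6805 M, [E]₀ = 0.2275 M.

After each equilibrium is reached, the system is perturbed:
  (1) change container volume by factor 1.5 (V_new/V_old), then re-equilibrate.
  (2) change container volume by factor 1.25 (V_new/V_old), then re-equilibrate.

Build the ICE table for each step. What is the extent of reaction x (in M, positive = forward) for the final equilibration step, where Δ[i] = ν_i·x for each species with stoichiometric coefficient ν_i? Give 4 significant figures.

Q₀ = 1.0425e+05 vs Keq = 0.001296 ⇒ Q>K, reverse
Step 1:
                   A          G          M          E
  Initial    0.06523    0.02495     0.6805     0.2275
  Change      0.6815     0.2272     0.6815    -0.2272
  Equil       0.7467     0.2521      1.362 3.4366e-04
  solve Keq expr → x = -0.2272; check Q = 0.001296
Then change container volume by factor 1.5 (V_new/V_old).
Step 2:
                   A          G          M          E
  Initial     0.4978     0.1681      0.908 2.2911e-04
  Change  6.2655e-04 2.0885e-04 6.2655e-04 -2.0885e-04
  Equil       0.4984     0.1683     0.9086 2.0257e-05
  solve Keq expr → x = -2.0885e-04; check Q = 0.001296
Then change container volume by factor 1.25 (V_new/V_old).
Step 3:
                   A          G          M          E
  Initial     0.3987     0.1346     0.7269 1.6205e-05
  Change  3.5865e-05 1.1955e-05 3.5865e-05 -1.1955e-05
  Equil       0.3988     0.1346     0.7269 4.2503e-06
  solve Keq expr → x = -1.1955e-05; check Q = 0.001296

x = -1.1955e-05 M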